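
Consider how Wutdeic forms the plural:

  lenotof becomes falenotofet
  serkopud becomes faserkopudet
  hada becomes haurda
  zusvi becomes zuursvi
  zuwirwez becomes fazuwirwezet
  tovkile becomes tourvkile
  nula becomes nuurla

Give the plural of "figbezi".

fiurgbezi

"figbezi" ends in a vowel. The stems ending in a vowel (zusvi → zuursvi, hada → haurda, nula → nuurla) insert -ur- after the first vowel.
So figbezi → fiurgbezi.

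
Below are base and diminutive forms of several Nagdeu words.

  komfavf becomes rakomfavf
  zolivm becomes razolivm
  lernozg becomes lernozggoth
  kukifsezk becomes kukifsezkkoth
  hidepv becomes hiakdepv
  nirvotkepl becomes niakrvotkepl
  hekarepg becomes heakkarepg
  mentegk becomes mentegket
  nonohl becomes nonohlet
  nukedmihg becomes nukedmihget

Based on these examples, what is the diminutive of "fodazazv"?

lernozg and hekarepg both end in -g yet inflect differently (lernozggoth, heakkarepg), so the final letter is not what conditions the rule; the second-to-last letter is.
"fodazazv" has second-to-last letter 'z'. The stems whose second-to-last letter is 'z' (lernozg → lernozggoth, kukifsezk → kukifsezkkoth) double the final consonant and add -oth.
So fodazazv → fodazazvvoth.

fodazazvvoth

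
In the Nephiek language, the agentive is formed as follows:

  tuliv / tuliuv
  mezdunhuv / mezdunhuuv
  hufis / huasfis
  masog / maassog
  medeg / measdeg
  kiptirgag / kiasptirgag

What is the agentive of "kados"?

tuliv and hufis both have last vowel 'i' yet inflect differently (tuliuv, huasfis), so the last vowel is not what conditions the rule; the final letter is.
"kados" ends in -s. The one such stem in the data (hufis → huasfis) inserts -as- after the first vowel (as do masog, medeg), so the same rule applies.
The other pattern: stems ending in -v drop the final letter and add -uv.
So kados → kaasdos.

kaasdos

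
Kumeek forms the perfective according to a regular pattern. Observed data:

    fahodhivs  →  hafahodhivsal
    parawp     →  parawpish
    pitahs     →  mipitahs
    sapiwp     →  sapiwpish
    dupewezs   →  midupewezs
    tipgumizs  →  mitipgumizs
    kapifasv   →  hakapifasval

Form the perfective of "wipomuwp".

fahodhivs and dupewezs both end in -s yet inflect differently (hafahodhivsal, midupewezs), so the final letter is not what conditions the rule; the second-to-last letter is.
"wipomuwp" has second-to-last letter 'w'. The stems whose second-to-last letter is 'w' (parawp → parawpish, sapiwp → sapiwpish) add -ish.
So wipomuwp → wipomuwpish.

wipomuwpish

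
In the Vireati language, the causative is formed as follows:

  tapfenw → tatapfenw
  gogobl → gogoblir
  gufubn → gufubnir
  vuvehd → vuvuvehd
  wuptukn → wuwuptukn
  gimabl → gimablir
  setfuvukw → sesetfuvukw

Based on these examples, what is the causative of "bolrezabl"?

bolrezablir

gufubn and wuptukn both end in -n yet inflect differently (gufubnir, wuwuptukn), so the final letter is not what conditions the rule; the second-to-last letter is.
"bolrezabl" has second-to-last letter 'b'. The stems whose second-to-last letter is 'b' (gogobl → gogoblir, gufubn → gufubnir, gimabl → gimablir) add -ir.
The other pattern: stems whose second-to-last letter is 'h', 'k' or 'n' repeat the first consonant+vowel as a prefix.
So bolrezabl → bolrezablir.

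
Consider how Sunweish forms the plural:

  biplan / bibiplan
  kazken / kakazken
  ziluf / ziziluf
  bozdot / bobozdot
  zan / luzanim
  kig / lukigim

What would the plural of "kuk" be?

lukukim

biplan and zan both end in -n yet inflect differently (bibiplan, luzanim), so the final letter is not what conditions the rule; the number of vowels is.
"kuk" has 1 vowel. The stems with 1 vowel (zan → luzanim, kig → lukigim) add lu- … -im around the stem.
The other pattern: stems with 2 vowels repeat the first consonant+vowel as a prefix.
So kuk → lukukim.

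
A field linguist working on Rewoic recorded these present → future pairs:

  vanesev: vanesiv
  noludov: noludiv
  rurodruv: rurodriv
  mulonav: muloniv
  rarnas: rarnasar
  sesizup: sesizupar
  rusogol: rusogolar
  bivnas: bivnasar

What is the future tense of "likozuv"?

likoziv

mulonav and rarnas both have last vowel 'a' yet inflect differently (muloniv, rarnasar), so the last vowel is not what conditions the rule; the final letter is.
"likozuv" ends in -v. The stems ending in -v (vanesev → vanesiv, noludov → noludiv, rurodruv → rurodriv) change the last vowel to 'i'.
So likozuv → likoziv.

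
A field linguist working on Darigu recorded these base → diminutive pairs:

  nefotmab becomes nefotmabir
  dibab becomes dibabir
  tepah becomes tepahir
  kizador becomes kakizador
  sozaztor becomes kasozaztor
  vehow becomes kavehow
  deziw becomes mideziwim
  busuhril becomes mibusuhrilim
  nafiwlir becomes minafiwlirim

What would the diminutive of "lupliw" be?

"lupliw" has last vowel 'i'. The stems whose last vowel is 'i' (deziw → mideziwim, busuhril → mibusuhrilim, nafiwlir → minafiwlirim) add mi- … -im around the stem.
The other patterns: stems whose last vowel is 'a' add -ir; stems whose last vowel is 'o' add the prefix ka-.
So lupliw → milupliwim.

milupliwim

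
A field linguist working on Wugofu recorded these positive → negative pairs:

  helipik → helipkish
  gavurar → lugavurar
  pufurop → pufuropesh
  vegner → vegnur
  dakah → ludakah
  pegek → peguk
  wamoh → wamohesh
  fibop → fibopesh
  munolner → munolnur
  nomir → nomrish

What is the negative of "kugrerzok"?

wamoh and dakah both end in -h yet inflect differently (wamohesh, ludakah), so the final letter is not what conditions the rule; the last vowel is.
"kugrerzok" has last vowel 'o'. The stems whose last vowel is 'o' (fibop → fibopesh, wamoh → wamohesh, pufurop → pufuropesh) add -esh.
So kugrerzok → kugrerzokesh.

kugrerzokesh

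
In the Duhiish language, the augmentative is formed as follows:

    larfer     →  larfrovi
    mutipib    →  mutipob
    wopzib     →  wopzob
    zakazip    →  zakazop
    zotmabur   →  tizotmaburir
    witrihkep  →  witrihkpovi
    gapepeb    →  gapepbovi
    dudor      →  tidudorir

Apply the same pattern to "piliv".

gapepeb and wopzib both end in -b yet inflect differently (gapepbovi, wopzob), so the final letter is not what conditions the rule; the last vowel is.
"piliv" has last vowel 'i'. The stems whose last vowel is 'i' (wopzib → wopzob, zakazip → zakazop, mutipib → mutipob) change the last vowel to 'o'.
So piliv → pilov.

pilov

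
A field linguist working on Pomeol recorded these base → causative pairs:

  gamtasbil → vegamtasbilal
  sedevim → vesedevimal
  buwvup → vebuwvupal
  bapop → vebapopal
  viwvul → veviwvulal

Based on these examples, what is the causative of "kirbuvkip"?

vekirbuvkipal

Every pair shown (gamtasbil → vegamtasbilal, sedevim → vesedevimal, buwvup → vebuwvupal, …) follows the same rule: add ve- … -al around the stem.
So kirbuvkip → vekirbuvkipal.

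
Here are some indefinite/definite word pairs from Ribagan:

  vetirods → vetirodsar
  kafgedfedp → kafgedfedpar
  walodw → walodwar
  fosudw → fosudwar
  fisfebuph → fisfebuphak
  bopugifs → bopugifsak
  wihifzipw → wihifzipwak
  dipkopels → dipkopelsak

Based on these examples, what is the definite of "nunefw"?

"nunefw" has second-to-last letter 'f'. The one such stem in the data (bopugifs → bopugifsak) adds -ak, so the same rule applies.
So nunefw → nunefwak.

nunefwak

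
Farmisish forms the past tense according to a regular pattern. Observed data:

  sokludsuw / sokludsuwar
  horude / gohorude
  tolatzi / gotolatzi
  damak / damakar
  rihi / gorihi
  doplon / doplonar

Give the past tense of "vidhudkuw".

vidhudkuwar

"vidhudkuw" ends in a consonant. The stems ending in a consonant (sokludsuw → sokludsuwar, doplon → doplonar, damak → damakar) add -ar.
The other pattern: stems ending in a vowel add the prefix go-.
So vidhudkuw → vidhudkuwar.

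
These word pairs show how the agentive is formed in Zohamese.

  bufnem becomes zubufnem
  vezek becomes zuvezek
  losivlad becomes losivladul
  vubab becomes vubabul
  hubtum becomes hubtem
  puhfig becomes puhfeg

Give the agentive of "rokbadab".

rokbadabul

bufnem and hubtum both end in -m yet inflect differently (zubufnem, hubtem), so the final letter is not what conditions the rule; the last vowel is.
"rokbadab" has last vowel 'a'. The stems whose last vowel is 'a' (losivlad → losivladul, vubab → vubabul) add -ul.
The other patterns: stems whose last vowel is 'e' add the prefix zu-; stems whose last vowel is 'i' or 'u' change the last vowel to 'e'.
So rokbadab → rokbadabul.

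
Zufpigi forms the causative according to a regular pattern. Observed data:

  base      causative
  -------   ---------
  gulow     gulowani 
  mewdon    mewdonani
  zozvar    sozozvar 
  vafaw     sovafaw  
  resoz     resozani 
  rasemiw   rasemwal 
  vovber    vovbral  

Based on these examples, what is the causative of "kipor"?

kiporani

"kipor" has last vowel 'o'. The stems whose last vowel is 'o' (gulow → gulowani, mewdon → mewdonani, resoz → resozani) add -ani.
The other patterns: stems whose last vowel is 'e' or 'i' delete the last vowel and add -al; stems whose last vowel is 'a' add the prefix so-.
So kipor → kiporani.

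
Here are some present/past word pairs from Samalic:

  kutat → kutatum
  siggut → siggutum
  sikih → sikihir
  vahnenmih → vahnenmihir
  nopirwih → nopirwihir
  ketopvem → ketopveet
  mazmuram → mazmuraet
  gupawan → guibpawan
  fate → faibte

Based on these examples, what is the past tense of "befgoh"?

kutat and mazmuram both have last vowel 'a' yet inflect differently (kutatum, mazmuraet), so the last vowel is not what conditions the rule; the final letter is.
"befgoh" ends in -h. The stems ending in -h (sikih → sikihir, vahnenmih → vahnenmihir, nopirwih → nopirwihir) add -ir.
The other patterns: stems ending in -t add -um; stems ending in -m drop the final letter and add -et; stems ending in -e or -n insert -ib- after the first vowel.
So befgoh → befgohir.

befgohir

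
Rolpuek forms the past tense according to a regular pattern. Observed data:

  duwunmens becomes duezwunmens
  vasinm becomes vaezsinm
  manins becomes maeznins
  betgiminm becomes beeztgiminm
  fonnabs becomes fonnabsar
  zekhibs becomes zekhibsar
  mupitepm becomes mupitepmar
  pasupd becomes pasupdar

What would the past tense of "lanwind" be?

duwunmens and fonnabs both end in -s yet inflect differently (duezwunmens, fonnabsar), so the final letter is not what conditions the rule; the second-to-last letter is.
"lanwind" has second-to-last letter 'n'. The stems whose second-to-last letter is 'n' (duwunmens → duezwunmens, vasinm → vaezsinm, manins → maeznins) insert -ez- after the first vowel.
So lanwind → laeznwind.

laeznwind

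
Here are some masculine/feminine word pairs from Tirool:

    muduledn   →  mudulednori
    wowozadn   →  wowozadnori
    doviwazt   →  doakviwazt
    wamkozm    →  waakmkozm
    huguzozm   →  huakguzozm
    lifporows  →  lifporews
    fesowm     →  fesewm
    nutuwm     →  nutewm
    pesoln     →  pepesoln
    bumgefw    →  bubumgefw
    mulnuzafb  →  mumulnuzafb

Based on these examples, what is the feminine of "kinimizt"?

"kinimizt" has second-to-last letter 'z'. The stems whose second-to-last letter is 'z' (doviwazt → doakviwazt, wamkozm → waakmkozm, huguzozm → huakguzozm) insert -ak- after the first vowel.
The other patterns: stems whose second-to-last letter is 'd' add -ori; stems whose second-to-last letter is 'w' change the last vowel to 'e'; stems whose second-to-last letter is 'f' or 'l' repeat the first consonant+vowel as a prefix.
So kinimizt → kiaknimizt.

kiaknimizt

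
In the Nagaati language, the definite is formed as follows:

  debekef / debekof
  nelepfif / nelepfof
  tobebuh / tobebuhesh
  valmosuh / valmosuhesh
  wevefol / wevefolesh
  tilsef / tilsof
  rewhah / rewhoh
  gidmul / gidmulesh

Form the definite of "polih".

valmosuh and rewhah both end in -h yet inflect differently (valmosuhesh, rewhoh), so the final letter is not what conditions the rule; the last vowel is.
"polih" has last vowel 'i'. The one such stem in the data (nelepfif → nelepfof) changes the last vowel to 'o' (as do debekef, rewhah), so the same rule applies.
The other pattern: stems whose last vowel is 'o' or 'u' add -esh.
So polih → poloh.

poloh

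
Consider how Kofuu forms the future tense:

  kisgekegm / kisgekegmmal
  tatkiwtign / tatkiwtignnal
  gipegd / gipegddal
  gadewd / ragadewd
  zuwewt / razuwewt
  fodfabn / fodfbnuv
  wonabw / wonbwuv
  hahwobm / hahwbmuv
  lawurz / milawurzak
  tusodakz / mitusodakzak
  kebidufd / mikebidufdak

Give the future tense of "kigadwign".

"kigadwign" has second-to-last letter 'g'. The stems whose second-to-last letter is 'g' (kisgekegm → kisgekegmmal, tatkiwtign → tatkiwtignnal, gipegd → gipegddal) double the final consonant and add -al.
So kigadwign → kigadwignnal.

kigadwignnal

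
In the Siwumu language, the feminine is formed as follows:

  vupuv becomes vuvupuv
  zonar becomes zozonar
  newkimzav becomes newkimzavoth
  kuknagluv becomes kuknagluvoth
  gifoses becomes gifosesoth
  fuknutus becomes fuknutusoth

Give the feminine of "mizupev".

mizupevoth

vupuv and newkimzav both end in -v yet inflect differently (vuvupuv, newkimzavoth), so the final letter is not what conditions the rule; the number of vowels is.
"mizupev" has 3 vowels. The stems with 3 vowels (newkimzav → newkimzavoth, fuknutus → fuknutusoth, gifoses → gifosesoth) add -oth.
So mizupev → mizupevoth.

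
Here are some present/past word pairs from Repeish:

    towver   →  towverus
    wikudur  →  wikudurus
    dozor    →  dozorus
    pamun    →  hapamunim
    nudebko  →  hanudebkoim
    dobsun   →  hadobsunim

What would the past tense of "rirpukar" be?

rirpukarus

"rirpukar" ends in -r. The stems ending in -r (towver → towverus, wikudur → wikudurus, dozor → dozorus) add -us.
So rirpukar → rirpukarus.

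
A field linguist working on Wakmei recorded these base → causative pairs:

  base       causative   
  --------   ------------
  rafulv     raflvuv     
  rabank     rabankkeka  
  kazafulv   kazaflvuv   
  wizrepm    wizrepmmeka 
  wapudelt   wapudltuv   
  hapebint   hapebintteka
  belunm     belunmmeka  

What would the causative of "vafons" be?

wapudelt and hapebint both end in -t yet inflect differently (wapudltuv, hapebintteka), so the final letter is not what conditions the rule; the second-to-last letter is.
"vafons" has second-to-last letter 'n'. The stems whose second-to-last letter is 'n' (rabank → rabankkeka, hapebint → hapebintteka, belunm → belunmmeka) double the final consonant and add -eka.
The other pattern: stems whose second-to-last letter is 'l' delete the last vowel and add -uv.
So vafons → vafonsseka.

vafonsseka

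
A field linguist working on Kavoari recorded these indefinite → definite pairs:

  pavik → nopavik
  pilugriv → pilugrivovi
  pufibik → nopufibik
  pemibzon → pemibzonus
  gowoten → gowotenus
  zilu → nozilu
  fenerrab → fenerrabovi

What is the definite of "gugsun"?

gugsunus

pufibik and pilugriv both have last vowel 'i' yet inflect differently (nopufibik, pilugrivovi), so the last vowel is not what conditions the rule; the final letter is.
"gugsun" ends in -n. The stems ending in -n (gowoten → gowotenus, pemibzon → pemibzonus) add -us.
The other patterns: stems ending in -k or -u add the prefix no-; stems ending in -b or -v add -ovi.
So gugsun → gugsunus.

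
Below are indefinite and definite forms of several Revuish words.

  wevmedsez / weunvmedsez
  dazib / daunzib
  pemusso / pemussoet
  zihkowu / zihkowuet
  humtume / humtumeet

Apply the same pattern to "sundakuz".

"sundakuz" ends in a consonant. The stems ending in a consonant (wevmedsez → weunvmedsez, dazib → daunzib) insert -un- after the first vowel.
The other pattern: stems ending in a vowel add -et.
So sundakuz → suunndakuz.

suunndakuz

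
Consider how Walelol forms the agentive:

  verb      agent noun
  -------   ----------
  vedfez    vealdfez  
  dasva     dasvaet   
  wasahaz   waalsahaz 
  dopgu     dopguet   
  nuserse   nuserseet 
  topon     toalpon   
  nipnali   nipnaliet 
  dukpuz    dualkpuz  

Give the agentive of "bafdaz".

baalfdaz

vedfez and nuserse both have last vowel 'e' yet inflect differently (vealdfez, nuserseet), so the last vowel is not what conditions the rule; whether the stem ends in a vowel or a consonant is.
"bafdaz" ends in a consonant. The stems ending in a consonant (vedfez → vealdfez, wasahaz → waalsahaz, topon → toalpon) insert -al- after the first vowel.
The other pattern: stems ending in a vowel add -et.
So bafdaz → baalfdaz.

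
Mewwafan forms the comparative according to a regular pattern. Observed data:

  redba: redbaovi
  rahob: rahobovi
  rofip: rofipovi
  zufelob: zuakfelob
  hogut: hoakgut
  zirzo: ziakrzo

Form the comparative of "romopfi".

romopfiovi

rahob and zufelob both end in -b yet inflect differently (rahobovi, zuakfelob), so the final letter is not what conditions the rule; the first letter is.
"romopfi" begins with r-. The stems beginning with r- (redba → redbaovi, rahob → rahobovi, rofip → rofipovi) add -ovi.
The other pattern: stems beginning with h- or z- insert -ak- after the first vowel.
So romopfi → romopfiovi.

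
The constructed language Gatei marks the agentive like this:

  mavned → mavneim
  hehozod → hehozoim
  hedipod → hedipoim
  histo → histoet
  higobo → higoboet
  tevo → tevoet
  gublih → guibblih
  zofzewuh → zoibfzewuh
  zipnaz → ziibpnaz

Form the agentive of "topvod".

topvoim

"topvod" ends in -d. The stems ending in -d (mavned → mavneim, hehozod → hehozoim, hedipod → hedipoim) drop the final letter and add -im.
So topvod → topvoim.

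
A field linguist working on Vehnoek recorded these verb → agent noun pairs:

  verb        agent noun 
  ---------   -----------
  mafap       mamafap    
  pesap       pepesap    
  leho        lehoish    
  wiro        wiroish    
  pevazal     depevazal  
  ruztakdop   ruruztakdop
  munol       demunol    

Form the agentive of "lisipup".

lilisipup

munol and leho both have last vowel 'o' yet inflect differently (demunol, lehoish), so the last vowel is not what conditions the rule; the final letter is.
"lisipup" ends in -p. The stems ending in -p (pesap → pepesap, mafap → mamafap, ruztakdop → ruruztakdop) repeat the first consonant+vowel as a prefix.
The other patterns: stems ending in -l add the prefix de-; stems ending in -o add -ish.
So lisipup → lilisipup.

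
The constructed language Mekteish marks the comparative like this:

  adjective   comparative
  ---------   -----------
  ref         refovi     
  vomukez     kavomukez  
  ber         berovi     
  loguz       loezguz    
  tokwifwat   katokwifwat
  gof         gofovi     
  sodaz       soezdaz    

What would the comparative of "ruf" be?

rufovi

sodaz and vomukez both end in -z yet inflect differently (soezdaz, kavomukez), so the final letter is not what conditions the rule; the number of vowels is.
"ruf" has 1 vowel. The stems with 1 vowel (ref → refovi, ber → berovi, gof → gofovi) add -ovi.
The other patterns: stems with 2 vowels insert -ez- after the first vowel; stems with 3 vowels add the prefix ka-.
So ruf → rufovi.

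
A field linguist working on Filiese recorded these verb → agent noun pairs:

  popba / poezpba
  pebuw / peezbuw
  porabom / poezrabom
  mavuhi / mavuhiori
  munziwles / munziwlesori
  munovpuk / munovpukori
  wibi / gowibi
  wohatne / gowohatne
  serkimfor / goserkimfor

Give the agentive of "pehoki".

"pehoki" begins with p-. The stems beginning with p- (popba → poezpba, pebuw → peezbuw, porabom → poezrabom) insert -ez- after the first vowel.
So pehoki → peezhoki.

peezhoki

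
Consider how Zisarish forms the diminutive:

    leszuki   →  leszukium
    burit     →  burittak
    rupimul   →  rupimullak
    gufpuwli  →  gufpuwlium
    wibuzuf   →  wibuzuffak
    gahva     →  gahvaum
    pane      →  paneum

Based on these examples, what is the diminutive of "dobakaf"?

dobakaffak

"dobakaf" ends in a consonant. The stems ending in a consonant (rupimul → rupimullak, burit → burittak, wibuzuf → wibuzuffak) double the final consonant and add -ak.
So dobakaf → dobakaffak.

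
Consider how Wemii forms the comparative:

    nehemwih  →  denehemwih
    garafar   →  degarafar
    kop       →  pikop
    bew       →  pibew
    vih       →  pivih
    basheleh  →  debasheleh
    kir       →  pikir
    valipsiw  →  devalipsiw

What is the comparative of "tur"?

pitur

vih and basheleh both end in -h yet inflect differently (pivih, debasheleh), so the final letter is not what conditions the rule; the number of vowels is.
"tur" has 1 vowel. The stems with 1 vowel (bew → pibew, vih → pivih, kir → pikir) add the prefix pi-.
The other pattern: stems with 3 vowels add the prefix de-.
So tur → pitur.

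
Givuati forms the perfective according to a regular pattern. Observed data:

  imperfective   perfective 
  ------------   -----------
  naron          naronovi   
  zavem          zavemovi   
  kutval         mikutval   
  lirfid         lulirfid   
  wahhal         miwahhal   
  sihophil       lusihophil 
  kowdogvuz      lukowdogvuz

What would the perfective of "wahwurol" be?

wahwurolovi

wahhal and sihophil both end in -l yet inflect differently (miwahhal, lusihophil), so the final letter is not what conditions the rule; the last vowel is.
"wahwurol" has last vowel 'o'. The one such stem in the data (naron → naronovi) adds -ovi, so the same rule applies.
So wahwurol → wahwurolovi.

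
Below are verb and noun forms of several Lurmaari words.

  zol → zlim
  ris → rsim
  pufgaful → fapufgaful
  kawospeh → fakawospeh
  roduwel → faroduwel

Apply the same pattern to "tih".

pufgaful and zol both end in -l yet inflect differently (fapufgaful, zlim), so the final letter is not what conditions the rule; the number of vowels is.
"tih" has 1 vowel. The stems with 1 vowel (zol → zlim, ris → rsim) delete the last vowel and add -im.
So tih → thim.

thim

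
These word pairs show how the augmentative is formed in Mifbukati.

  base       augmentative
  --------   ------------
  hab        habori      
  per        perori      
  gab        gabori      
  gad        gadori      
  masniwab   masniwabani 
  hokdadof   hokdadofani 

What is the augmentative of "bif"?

"bif" has 1 vowel. The stems with 1 vowel (hab → habori, per → perori, gab → gabori) add -ori.
The other pattern: stems with 3 vowels add -ani.
So bif → bifori.

bifori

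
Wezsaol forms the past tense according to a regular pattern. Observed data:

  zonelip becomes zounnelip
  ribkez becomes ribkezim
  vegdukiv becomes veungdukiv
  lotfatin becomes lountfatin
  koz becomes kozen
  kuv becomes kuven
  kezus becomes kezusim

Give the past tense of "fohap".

koz and ribkez both end in -z yet inflect differently (kozen, ribkezim), so the final letter is not what conditions the rule; the number of vowels is.
"fohap" has 2 vowels. The stems with 2 vowels (ribkez → ribkezim, kezus → kezusim) add -im.
So fohap → fohapim.

fohapim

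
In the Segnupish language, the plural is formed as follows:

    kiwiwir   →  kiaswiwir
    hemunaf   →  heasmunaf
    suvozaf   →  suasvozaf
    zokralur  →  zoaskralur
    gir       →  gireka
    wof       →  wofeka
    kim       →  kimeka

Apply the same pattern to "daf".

dafeka

kiwiwir and gir both end in -r yet inflect differently (kiaswiwir, gireka), so the final letter is not what conditions the rule; the number of vowels is.
"daf" has 1 vowel. The stems with 1 vowel (gir → gireka, wof → wofeka, kim → kimeka) add -eka.
The other pattern: stems with 3 vowels insert -as- after the first vowel.
So daf → dafeka.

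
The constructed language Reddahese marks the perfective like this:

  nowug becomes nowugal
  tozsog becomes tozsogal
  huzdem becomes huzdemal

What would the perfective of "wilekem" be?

wilekemal

Every pair shown (nowug → nowugal, tozsog → tozsogal, huzdem → huzdemal) follows the same rule: add -al.
So wilekem → wilekemal.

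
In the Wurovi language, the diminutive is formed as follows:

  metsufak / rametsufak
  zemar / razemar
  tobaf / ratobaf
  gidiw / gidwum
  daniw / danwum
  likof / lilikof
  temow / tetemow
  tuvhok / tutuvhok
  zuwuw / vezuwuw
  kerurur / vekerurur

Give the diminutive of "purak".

rapurak

tobaf and likof both end in -f yet inflect differently (ratobaf, lilikof), so the final letter is not what conditions the rule; the last vowel is.
"purak" has last vowel 'a'. The stems whose last vowel is 'a' (metsufak → rametsufak, zemar → razemar, tobaf → ratobaf) add the prefix ra-.
The other patterns: stems whose last vowel is 'i' delete the last vowel and add -um; stems whose last vowel is 'o' repeat the first consonant+vowel as a prefix; stems whose last vowel is 'u' add the prefix ve-.
So purak → rapurak.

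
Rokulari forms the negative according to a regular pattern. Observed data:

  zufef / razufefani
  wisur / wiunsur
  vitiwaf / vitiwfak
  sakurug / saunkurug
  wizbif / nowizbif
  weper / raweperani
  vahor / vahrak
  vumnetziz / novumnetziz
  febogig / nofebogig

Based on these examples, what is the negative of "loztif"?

wizbif and zufef both end in -f yet inflect differently (nowizbif, razufefani), so the final letter is not what conditions the rule; the last vowel is.
"loztif" has last vowel 'i'. The stems whose last vowel is 'i' (febogig → nofebogig, wizbif → nowizbif, vumnetziz → novumnetziz) add the prefix no-.
So loztif → noloztif.

noloztif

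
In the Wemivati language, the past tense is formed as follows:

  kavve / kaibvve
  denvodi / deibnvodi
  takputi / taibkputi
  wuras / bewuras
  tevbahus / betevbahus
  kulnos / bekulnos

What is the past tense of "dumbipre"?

"dumbipre" ends in a vowel. The stems ending in a vowel (kavve → kaibvve, denvodi → deibnvodi, takputi → taibkputi) insert -ib- after the first vowel.
So dumbipre → duibmbipre.

duibmbipre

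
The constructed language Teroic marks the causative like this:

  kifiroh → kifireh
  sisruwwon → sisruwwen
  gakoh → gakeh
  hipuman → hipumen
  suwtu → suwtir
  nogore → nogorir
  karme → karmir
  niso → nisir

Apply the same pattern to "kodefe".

kodefir

niso and sisruwwon both have last vowel 'o' yet inflect differently (nisir, sisruwwen), so the last vowel is not what conditions the rule; whether the stem ends in a vowel or a consonant is.
"kodefe" ends in a vowel. The stems ending in a vowel (suwtu → suwtir, niso → nisir, nogore → nogorir) drop the final letter and add -ir.
The other pattern: stems ending in a consonant change the last vowel to 'e'.
So kodefe → kodefir.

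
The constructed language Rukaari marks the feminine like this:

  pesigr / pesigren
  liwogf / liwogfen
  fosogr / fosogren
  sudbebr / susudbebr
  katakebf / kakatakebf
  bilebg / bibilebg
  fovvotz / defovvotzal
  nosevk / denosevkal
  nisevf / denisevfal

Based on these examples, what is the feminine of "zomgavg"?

dezomgavgal

pesigr and sudbebr both end in -r yet inflect differently (pesigren, susudbebr), so the final letter is not what conditions the rule; the second-to-last letter is.
"zomgavg" has second-to-last letter 'v'. The stems whose second-to-last letter is 'v' (nosevk → denosevkal, nisevf → denisevfal) add de- … -al around the stem.
So zomgavg → dezomgavgal.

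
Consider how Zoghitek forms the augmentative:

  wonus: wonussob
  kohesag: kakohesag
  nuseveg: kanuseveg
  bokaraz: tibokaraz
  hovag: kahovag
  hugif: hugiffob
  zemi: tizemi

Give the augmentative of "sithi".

kohesag and bokaraz both have last vowel 'a' yet inflect differently (kakohesag, tibokaraz), so the last vowel is not what conditions the rule; the final letter is.
"sithi" ends in -i. The one such stem in the data (zemi → tizemi) adds the prefix ti-, so the same rule applies.
So sithi → tisithi.

tisithi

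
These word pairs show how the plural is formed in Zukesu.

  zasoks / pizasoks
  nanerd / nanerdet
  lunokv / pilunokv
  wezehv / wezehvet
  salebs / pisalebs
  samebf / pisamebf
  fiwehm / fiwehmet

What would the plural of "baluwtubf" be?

pibaluwtubf

lunokv and wezehv both end in -v yet inflect differently (pilunokv, wezehvet), so the final letter is not what conditions the rule; the second-to-last letter is.
"baluwtubf" has second-to-last letter 'b'. The stems whose second-to-last letter is 'b' (salebs → pisalebs, samebf → pisamebf) add the prefix pi-.
The other pattern: stems whose second-to-last letter is 'h' or 'r' add -et.
So baluwtubf → pibaluwtubf.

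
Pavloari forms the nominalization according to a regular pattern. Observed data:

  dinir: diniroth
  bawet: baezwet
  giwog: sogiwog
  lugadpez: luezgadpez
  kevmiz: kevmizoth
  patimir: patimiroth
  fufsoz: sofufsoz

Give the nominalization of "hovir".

"hovir" has last vowel 'i'. The stems whose last vowel is 'i' (kevmiz → kevmizoth, dinir → diniroth, patimir → patimiroth) add -oth.
The other patterns: stems whose last vowel is 'e' insert -ez- after the first vowel; stems whose last vowel is 'o' add the prefix so-.
So hovir → hoviroth.

hoviroth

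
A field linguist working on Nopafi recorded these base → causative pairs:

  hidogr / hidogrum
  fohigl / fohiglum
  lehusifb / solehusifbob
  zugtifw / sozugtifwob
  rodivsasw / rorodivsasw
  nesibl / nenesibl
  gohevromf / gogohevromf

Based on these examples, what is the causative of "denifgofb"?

zugtifw and rodivsasw both end in -w yet inflect differently (sozugtifwob, rorodivsasw), so the final letter is not what conditions the rule; the second-to-last letter is.
"denifgofb" has second-to-last letter 'f'. The stems whose second-to-last letter is 'f' (lehusifb → solehusifbob, zugtifw → sozugtifwob) add so- … -ob around the stem.
The other patterns: stems whose second-to-last letter is 'g' add -um; stems whose second-to-last letter is 'b', 'm' or 's' repeat the first consonant+vowel as a prefix.
So denifgofb → sodenifgofbob.

sodenifgofbob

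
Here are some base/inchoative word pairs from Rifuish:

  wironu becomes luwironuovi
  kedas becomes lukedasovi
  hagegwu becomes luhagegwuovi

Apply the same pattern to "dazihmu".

Every pair shown (wironu → luwironuovi, kedas → lukedasovi, hagegwu → luhagegwuovi) follows the same rule: add lu- … -ovi around the stem.
So dazihmu → ludazihmuovi.

ludazihmuovi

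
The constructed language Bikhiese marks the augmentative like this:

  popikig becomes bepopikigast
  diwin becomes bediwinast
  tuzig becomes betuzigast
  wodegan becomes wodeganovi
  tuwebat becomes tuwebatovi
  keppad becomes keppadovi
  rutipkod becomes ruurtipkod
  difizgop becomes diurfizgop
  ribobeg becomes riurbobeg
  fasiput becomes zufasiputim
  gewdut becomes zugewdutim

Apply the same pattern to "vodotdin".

diwin and wodegan both end in -n yet inflect differently (bediwinast, wodeganovi), so the final letter is not what conditions the rule; the last vowel is.
"vodotdin" has last vowel 'i'. The stems whose last vowel is 'i' (popikig → bepopikigast, diwin → bediwinast, tuzig → betuzigast) add be- … -ast around the stem.
The other patterns: stems whose last vowel is 'a' add -ovi; stems whose last vowel is 'e' or 'o' insert -ur- after the first vowel; stems whose last vowel is 'u' add zu- … -im around the stem.
So vodotdin → bevodotdinast.

bevodotdinast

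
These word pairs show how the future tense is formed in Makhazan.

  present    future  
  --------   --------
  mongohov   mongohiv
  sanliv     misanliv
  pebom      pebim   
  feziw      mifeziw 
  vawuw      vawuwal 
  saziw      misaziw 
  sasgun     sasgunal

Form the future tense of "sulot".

sulit

vawuw and feziw both end in -w yet inflect differently (vawuwal, mifeziw), so the final letter is not what conditions the rule; the last vowel is.
"sulot" has last vowel 'o'. The stems whose last vowel is 'o' (mongohov → mongohiv, pebom → pebim) change the last vowel to 'i'.
The other patterns: stems whose last vowel is 'u' add -al; stems whose last vowel is 'i' add the prefix mi-.
So sulot → sulit.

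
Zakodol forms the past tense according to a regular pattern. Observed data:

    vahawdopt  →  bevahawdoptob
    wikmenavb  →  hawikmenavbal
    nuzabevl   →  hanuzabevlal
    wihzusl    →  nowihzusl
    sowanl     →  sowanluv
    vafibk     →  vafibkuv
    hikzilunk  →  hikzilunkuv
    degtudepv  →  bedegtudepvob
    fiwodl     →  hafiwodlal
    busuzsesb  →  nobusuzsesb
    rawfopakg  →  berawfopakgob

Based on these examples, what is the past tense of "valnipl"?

bevalniplob

wihzusl and sowanl both end in -l yet inflect differently (nowihzusl, sowanluv), so the final letter is not what conditions the rule; the second-to-last letter is.
"valnipl" has second-to-last letter 'p'. The stems whose second-to-last letter is 'p' (degtudepv → bedegtudepvob, vahawdopt → bevahawdoptob) add be- … -ob around the stem.
So valnipl → bevalniplob.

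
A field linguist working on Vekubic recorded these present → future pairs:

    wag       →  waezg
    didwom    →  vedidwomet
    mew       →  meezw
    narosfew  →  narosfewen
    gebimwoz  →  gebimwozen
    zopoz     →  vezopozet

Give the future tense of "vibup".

zopoz and gebimwoz both end in -z yet inflect differently (vezopozet, gebimwozen), so the final letter is not what conditions the rule; the number of vowels is.
"vibup" has 2 vowels. The stems with 2 vowels (didwom → vedidwomet, zopoz → vezopozet) add ve- … -et around the stem.
The other patterns: stems with 1 vowel insert -ez- after the first vowel; stems with 3 vowels add -en.
So vibup → vevibupet.

vevibupet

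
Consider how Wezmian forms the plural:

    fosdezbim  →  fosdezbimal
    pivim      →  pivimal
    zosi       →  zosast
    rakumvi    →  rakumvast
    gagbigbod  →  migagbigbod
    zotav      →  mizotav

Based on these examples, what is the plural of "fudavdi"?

rakumvi and fosdezbim both have last vowel 'i' yet inflect differently (rakumvast, fosdezbimal), so the last vowel is not what conditions the rule; the final letter is.
"fudavdi" ends in -i. The stems ending in -i (rakumvi → rakumvast, zosi → zosast) drop the final letter and add -ast.
The other patterns: stems ending in -m add -al; stems ending in -d or -v add the prefix mi-.
So fudavdi → fudavdast.

fudavdast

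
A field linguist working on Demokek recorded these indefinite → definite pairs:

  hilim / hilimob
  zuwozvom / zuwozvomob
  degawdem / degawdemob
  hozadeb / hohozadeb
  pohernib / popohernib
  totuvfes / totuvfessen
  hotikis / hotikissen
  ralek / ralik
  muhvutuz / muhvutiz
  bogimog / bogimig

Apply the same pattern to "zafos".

degawdem and hozadeb both have last vowel 'e' yet inflect differently (degawdemob, hohozadeb), so the last vowel is not what conditions the rule; the final letter is.
"zafos" ends in -s. The stems ending in -s (totuvfes → totuvfessen, hotikis → hotikissen) double the final consonant and add -en.
The other patterns: stems ending in -m add -ob; stems ending in -b repeat the first consonant+vowel as a prefix; stems ending in -g, -k or -z change the last vowel to 'i'.
So zafos → zafossen.

zafossen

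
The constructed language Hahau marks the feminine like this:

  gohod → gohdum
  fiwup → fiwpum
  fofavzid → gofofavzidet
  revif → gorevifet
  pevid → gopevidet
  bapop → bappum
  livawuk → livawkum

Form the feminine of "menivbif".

"menivbif" has last vowel 'i'. The stems whose last vowel is 'i' (fofavzid → gofofavzidet, pevid → gopevidet, revif → gorevifet) add go- … -et around the stem.
The other pattern: stems whose last vowel is 'o' or 'u' delete the last vowel and add -um.
So menivbif → gomenivbifet.

gomenivbifet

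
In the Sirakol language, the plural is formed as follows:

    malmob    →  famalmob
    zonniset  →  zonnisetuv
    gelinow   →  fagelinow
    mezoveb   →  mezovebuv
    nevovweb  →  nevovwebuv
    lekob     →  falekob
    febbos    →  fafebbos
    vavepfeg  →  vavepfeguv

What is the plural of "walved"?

lekob and mezoveb both end in -b yet inflect differently (falekob, mezovebuv), so the final letter is not what conditions the rule; the last vowel is.
"walved" has last vowel 'e'. The stems whose last vowel is 'e' (mezoveb → mezovebuv, vavepfeg → vavepfeguv, zonniset → zonnisetuv) add -uv.
The other pattern: stems whose last vowel is 'o' add the prefix fa-.
So walved → walveduv.

walveduv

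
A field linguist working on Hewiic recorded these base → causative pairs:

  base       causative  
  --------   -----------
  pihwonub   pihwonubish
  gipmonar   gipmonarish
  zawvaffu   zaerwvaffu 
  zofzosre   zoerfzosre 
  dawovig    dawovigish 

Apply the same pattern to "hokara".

pihwonub and zawvaffu both have last vowel 'u' yet inflect differently (pihwonubish, zaerwvaffu), so the last vowel is not what conditions the rule; whether the stem ends in a vowel or a consonant is.
"hokara" ends in a vowel. The stems ending in a vowel (zawvaffu → zaerwvaffu, zofzosre → zoerfzosre) insert -er- after the first vowel.
So hokara → hoerkara.

hoerkara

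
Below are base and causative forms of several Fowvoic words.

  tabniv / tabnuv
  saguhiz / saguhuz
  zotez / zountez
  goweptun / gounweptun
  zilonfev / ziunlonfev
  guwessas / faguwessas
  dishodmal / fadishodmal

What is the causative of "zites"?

saguhiz and zotez both end in -z yet inflect differently (saguhuz, zountez), so the final letter is not what conditions the rule; the last vowel is.
"zites" has last vowel 'e'. The stems whose last vowel is 'e' (zotez → zountez, zilonfev → ziunlonfev) insert -un- after the first vowel.
So zites → ziuntes.

ziuntes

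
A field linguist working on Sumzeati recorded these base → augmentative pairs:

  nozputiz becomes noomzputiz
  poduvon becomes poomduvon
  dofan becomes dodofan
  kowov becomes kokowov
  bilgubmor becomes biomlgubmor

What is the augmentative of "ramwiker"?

raommwiker

dofan and poduvon both end in -n yet inflect differently (dodofan, poomduvon), so the final letter is not what conditions the rule; the number of vowels is.
"ramwiker" has 3 vowels. The stems with 3 vowels (poduvon → poomduvon, nozputiz → noomzputiz, bilgubmor → biomlgubmor) insert -om- after the first vowel.
The other pattern: stems with 2 vowels repeat the first consonant+vowel as a prefix.
So ramwiker → raommwiker.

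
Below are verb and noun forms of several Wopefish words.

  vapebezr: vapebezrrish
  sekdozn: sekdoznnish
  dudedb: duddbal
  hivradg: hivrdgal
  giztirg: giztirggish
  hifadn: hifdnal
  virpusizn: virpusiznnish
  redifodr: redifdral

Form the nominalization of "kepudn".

hivradg and giztirg both end in -g yet inflect differently (hivrdgal, giztirggish), so the final letter is not what conditions the rule; the second-to-last letter is.
"kepudn" has second-to-last letter 'd'. The stems whose second-to-last letter is 'd' (hivradg → hivrdgal, redifodr → redifdral, dudedb → duddbal) delete the last vowel and add -al.
The other pattern: stems whose second-to-last letter is 'r' or 'z' double the final consonant and add -ish.
So kepudn → kepdnal.

kepdnal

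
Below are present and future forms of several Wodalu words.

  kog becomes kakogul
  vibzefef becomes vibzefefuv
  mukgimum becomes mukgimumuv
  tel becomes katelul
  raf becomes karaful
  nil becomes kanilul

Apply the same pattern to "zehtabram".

zehtabramuv

vibzefef and raf both end in -f yet inflect differently (vibzefefuv, karaful), so the final letter is not what conditions the rule; the number of vowels is.
"zehtabram" has 3 vowels. The stems with 3 vowels (vibzefef → vibzefefuv, mukgimum → mukgimumuv) add -uv.
The other pattern: stems with 1 vowel add ka- … -ul around the stem.
So zehtabram → zehtabramuv.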